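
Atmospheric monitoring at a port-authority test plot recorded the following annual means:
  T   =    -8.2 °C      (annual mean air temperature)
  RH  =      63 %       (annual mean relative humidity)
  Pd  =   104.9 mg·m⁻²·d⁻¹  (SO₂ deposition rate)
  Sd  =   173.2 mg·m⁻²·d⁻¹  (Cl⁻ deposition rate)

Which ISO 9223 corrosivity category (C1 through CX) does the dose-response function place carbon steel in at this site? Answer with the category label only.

carbon steel: T≤10 °C ⇒ hinge +0.150·(-8.2−10) = -2.7300
  Pd branch = 1.77·Pd^0.52·e^(0.02·RH+f) = 4.575 μm/a
  Cl⁻ term: 0.102·173.2^0.62·exp(0.033·63+0.04·-8.2) = 14.35
  sum: 4.575 + 14.35 → r_corr = 18.93 μm/a
18.9 μm/a falls in (1.3, 25] for carbon steel → category C2

C2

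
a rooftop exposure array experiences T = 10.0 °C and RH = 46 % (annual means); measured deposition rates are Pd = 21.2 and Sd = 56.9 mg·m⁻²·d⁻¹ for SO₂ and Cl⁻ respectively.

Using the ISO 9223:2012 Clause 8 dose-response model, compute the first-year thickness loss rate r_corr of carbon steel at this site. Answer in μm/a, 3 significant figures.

carbon steel: T≤10 °C ⇒ hinge +0.150·(10.0−10) = +0.0000
  Pd branch = 1.77·Pd^0.52·e^(0.02·RH+f) = 21.74 μm/a
  Sd branch = 0.102·Sd^0.62·e^(0.033·RH+0.04·T) = 8.506 μm/a
  sum: 21.74 + 8.506 → r_corr = 30.24 μm/a

r_corr = 30.2 μm/a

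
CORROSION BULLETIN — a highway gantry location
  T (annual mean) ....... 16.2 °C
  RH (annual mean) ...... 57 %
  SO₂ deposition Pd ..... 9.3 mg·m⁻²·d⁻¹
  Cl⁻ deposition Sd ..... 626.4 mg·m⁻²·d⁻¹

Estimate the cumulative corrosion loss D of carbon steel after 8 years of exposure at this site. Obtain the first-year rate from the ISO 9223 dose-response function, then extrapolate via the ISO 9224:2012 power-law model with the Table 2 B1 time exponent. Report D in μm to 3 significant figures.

D(8) = 243 μm

carbon steel: temperature factor f = -0.054·(6.2) = -0.3348
  Pd branch = 1.77·Pd^0.52·e^(0.02·RH+f) = 12.63 μm/a
  Sd branch = 0.102·Sd^0.62·e^(0.033·RH+0.04·T) = 69.34 μm/a
  sum: 12.63 + 69.34 → r_corr = 81.97 μm/a
Long-term exponent b (ISO 9224 Table 2, B1) = 0.523
  D(8) = 81.97 × 8^0.523 = 81.97 × 2.967 = 243.2 μm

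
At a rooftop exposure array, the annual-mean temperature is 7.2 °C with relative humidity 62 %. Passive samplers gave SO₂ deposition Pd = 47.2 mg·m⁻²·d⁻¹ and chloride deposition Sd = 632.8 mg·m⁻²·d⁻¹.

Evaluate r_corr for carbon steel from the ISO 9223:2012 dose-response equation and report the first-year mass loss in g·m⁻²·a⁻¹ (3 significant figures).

carbon steel: f(T) = +0.150·(T−10) [T≤10 °C] = -0.4200
  SO₂ term: 1.77·47.2^0.52·exp(0.02·62-0.4200) = 29.82
  Cl⁻ term: 0.102·632.8^0.62·exp(0.033·62+0.04·7.2) = 57.42
  r_corr = 29.82 + 57.42 = 87.24 μm/a
Convert to mass loss: 87.24 μm/a × 7.85 g/cm³ = 684.8 g·m⁻²·a⁻¹

r_corr = 685 g·m⁻²·a⁻¹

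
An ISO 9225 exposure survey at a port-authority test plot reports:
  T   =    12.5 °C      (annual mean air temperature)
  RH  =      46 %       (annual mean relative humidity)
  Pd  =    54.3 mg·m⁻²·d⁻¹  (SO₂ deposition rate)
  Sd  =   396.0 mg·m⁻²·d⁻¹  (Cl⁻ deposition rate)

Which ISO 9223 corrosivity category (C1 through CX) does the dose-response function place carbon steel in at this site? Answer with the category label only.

C4

carbon steel: f(T) = -0.054·(T−10) [T>10 °C] = -0.1350
  SO₂ term: 1.77·54.3^0.52·exp(0.02·46-0.1350) = 30.97
  Cl⁻ term: 0.102·396.0^0.62·exp(0.033·46+0.04·12.5) = 31.3
  r_corr = 30.97 + 31.3 = 62.28 μm/a
ISO 9223 Table 2 (carbon steel): 50 < 62.3 ≤ 80 μm/a ⇒ C4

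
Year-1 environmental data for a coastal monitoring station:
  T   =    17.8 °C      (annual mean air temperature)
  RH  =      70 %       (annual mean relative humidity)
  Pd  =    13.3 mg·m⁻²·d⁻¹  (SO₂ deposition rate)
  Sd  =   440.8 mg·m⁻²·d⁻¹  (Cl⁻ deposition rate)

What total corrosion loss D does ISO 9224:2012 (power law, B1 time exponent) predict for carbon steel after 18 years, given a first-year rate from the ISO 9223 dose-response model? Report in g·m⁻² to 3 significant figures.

D(18) = 3.89e+03 g·m⁻²

carbon steel: f(T) = -0.054·(T−10) [T>10 °C] = -0.4212
  sulphur-dioxide contribution → 18.09 μm/a
  chloride contribution → 91.3 μm/a
  total first-year rate 109.4 μm/a
Long-term exponent b (ISO 9224 Table 2, B1) = 0.523
  D(18) = 109.4 × 18^0.523 = 109.4 × 4.534 = 496 μm
  Mass loss = 496 μm × 7.85 g/cm³ = 3894 g·m⁻²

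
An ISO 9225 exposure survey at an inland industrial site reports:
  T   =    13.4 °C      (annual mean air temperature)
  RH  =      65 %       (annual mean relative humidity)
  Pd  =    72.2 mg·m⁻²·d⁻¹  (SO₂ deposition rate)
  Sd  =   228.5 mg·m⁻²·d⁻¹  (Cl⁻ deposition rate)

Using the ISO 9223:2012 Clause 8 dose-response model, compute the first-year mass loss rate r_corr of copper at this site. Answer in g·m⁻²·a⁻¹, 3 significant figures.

copper: T>10 °C ⇒ hinge -0.080·(13.4−10) = -0.2720
  SO₂ term: 0.0053·72.2^0.26·exp(0.059·65-0.2720) = 0.5687
  Sd branch = 0.01025·Sd^0.27·e^(0.036·RH+0.049·T) = 0.8893 μm/a
  sum: 0.5687 + 0.8893 → r_corr = 1.458 μm/a
Convert to mass loss: 1.458 μm/a × 8.96 g/cm³ = 13.06 g·m⁻²·a⁻¹

r_corr = 13.1 g·m⁻²·a⁻¹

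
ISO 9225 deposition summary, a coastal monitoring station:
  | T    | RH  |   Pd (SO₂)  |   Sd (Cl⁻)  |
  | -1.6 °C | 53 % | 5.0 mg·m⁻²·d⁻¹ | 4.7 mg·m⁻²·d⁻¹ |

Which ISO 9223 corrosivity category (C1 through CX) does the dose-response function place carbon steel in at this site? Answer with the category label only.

carbon steel: temperature factor f = +0.150·(-11.6) = -1.7400
  SO₂ term: 1.77·5.0^0.52·exp(0.02·53-1.7400) = 2.071
  Cl⁻ term: 0.102·4.7^0.62·exp(0.033·53+0.04·-1.6) = 1.436
  r_corr = 2.071 + 1.436 = 3.506 μm/a
ISO 9223 Table 2 (carbon steel): 1.3 < 3.51 ≤ 25 μm/a ⇒ C2

C2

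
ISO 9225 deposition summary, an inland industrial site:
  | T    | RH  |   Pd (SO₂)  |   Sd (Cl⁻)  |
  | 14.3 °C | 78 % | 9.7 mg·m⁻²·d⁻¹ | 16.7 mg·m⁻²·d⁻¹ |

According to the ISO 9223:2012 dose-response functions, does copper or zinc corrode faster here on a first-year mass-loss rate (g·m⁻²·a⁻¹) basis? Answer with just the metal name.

copper

copper: T>10 °C ⇒ hinge -0.080·(14.3−10) = -0.3440
  Pd branch = 0.0053·Pd^0.26·e^(0.059·RH+f) = 0.6762 μm/a
  Cl⁻ term: 0.01025·16.7^0.27·exp(0.036·78+0.049·14.3) = 0.7323
  r_corr = 0.6762 + 0.7323 = 1.408 μm/a
  mass loss = 1.408 μm/a × 8.96 g/cm³ = 12.62 g·m⁻²·a⁻¹
zinc: f(T) = -0.071·(T−10) [T>10 °C] = -0.3053
  SO₂ term: 0.0129·9.7^0.44·exp(0.046·78-0.3053) = 0.9342
  Cl⁻ term: 0.0175·16.7^0.57·exp(0.008·78+0.085·14.3) = 0.5481
  sum: 0.9342 + 0.5481 → r_corr = 1.482 μm/a
  mass loss = 1.482 μm/a × 7.14 g/cm³ = 10.58 g·m⁻²·a⁻¹
Ordering by g·m⁻²·a⁻¹: copper (12.6) > zinc (10.6)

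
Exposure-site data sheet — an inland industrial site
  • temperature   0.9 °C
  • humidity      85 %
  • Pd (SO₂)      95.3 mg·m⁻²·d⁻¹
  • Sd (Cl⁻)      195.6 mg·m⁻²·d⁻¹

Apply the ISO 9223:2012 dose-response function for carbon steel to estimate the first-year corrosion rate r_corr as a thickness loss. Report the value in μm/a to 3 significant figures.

r_corr = 72.5 μm/a

carbon steel: T≤10 °C ⇒ hinge +0.150·(0.9−10) = -1.3650
  sulphur-dioxide contribution → 26.46 μm/a
  chloride contribution → 46.03 μm/a
  total first-year rate 72.49 μm/a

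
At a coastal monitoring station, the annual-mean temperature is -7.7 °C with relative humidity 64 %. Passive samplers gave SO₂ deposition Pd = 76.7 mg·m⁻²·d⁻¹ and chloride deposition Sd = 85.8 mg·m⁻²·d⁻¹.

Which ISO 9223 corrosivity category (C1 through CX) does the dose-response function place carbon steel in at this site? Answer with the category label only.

carbon steel: T≤10 °C ⇒ hinge +0.150·(-7.7−10) = -2.6550
  Pd branch = 1.77·Pd^0.52·e^(0.02·RH+f) = 4.275 μm/a
  Sd branch = 0.102·Sd^0.62·e^(0.033·RH+0.04·T) = 9.791 μm/a
  r_corr = 4.275 + 9.791 = 14.07 μm/a
Category bounds: 1.3…25 μm/a bracket r_corr ⇒ C2

C2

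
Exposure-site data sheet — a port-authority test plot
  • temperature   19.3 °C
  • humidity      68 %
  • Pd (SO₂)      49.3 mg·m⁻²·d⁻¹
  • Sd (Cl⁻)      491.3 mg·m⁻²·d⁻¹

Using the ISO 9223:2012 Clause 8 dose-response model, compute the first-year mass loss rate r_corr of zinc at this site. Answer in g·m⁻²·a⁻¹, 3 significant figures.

zinc: temperature factor f = -0.071·(9.3) = -0.6603
  Pd branch = 0.0129·Pd^0.44·e^(0.046·RH+f) = 0.8456 μm/a
  Cl⁻ term: 0.0175·491.3^0.57·exp(0.008·68+0.085·19.3) = 5.319
  sum: 0.8456 + 5.319 → r_corr = 6.164 μm/a
Convert to mass loss: 6.164 μm/a × 7.14 g/cm³ = 44.01 g·m⁻²·a⁻¹

r_corr = 44.0 g·m⁻²·a⁻¹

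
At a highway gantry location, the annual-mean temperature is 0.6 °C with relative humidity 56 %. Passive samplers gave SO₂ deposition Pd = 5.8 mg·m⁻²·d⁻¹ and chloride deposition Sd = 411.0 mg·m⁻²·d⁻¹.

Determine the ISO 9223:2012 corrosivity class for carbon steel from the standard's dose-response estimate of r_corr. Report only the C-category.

C3

carbon steel: T≤10 °C ⇒ hinge +0.150·(0.6−10) = -1.4100
  Pd branch = 1.77·Pd^0.52·e^(0.02·RH+f) = 3.304 μm/a
  Sd branch = 0.102·Sd^0.62·e^(0.033·RH+0.04·T) = 27.68 μm/a
  sum: 3.304 + 27.68 → r_corr = 30.98 μm/a
31 μm/a falls in (25, 50] for carbon steel → category C3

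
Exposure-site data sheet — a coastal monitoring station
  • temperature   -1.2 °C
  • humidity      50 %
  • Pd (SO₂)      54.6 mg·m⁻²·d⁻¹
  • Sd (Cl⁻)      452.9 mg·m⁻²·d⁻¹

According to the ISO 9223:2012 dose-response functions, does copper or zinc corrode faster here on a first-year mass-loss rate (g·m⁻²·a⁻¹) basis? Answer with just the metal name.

copper: temperature factor f = +0.126·(-11.2) = -1.4112
  SO₂ term: 0.0053·54.6^0.26·exp(0.059·50-1.4112) = 0.06986
  Sd branch = 0.01025·Sd^0.27·e^(0.036·RH+0.049·T) = 0.3048 μm/a
  sum: 0.06986 + 0.3048 → r_corr = 0.3747 μm/a
  mass loss = 0.3747 μm/a × 8.96 g/cm³ = 3.357 g·m⁻²·a⁻¹
zinc: temperature factor f = +0.038·(-11.2) = -0.4256
  Pd branch = 0.0129·Pd^0.44·e^(0.046·RH+f) = 0.4886 μm/a
  Sd branch = 0.0175·Sd^0.57·e^(0.008·RH+0.085·T) = 0.7698 μm/a
  sum: 0.4886 + 0.7698 → r_corr = 1.258 μm/a
  mass loss = 1.258 μm/a × 7.14 g/cm³ = 8.985 g·m⁻²·a⁻¹
Ordering by g·m⁻²·a⁻¹: zinc (8.99) > copper (3.36)

zinc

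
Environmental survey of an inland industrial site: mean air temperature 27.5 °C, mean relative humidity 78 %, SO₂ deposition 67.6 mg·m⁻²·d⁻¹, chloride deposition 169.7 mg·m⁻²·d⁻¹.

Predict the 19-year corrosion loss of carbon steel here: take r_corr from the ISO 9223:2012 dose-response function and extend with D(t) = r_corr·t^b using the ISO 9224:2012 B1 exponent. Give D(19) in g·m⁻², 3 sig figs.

D(19) = 4.62e+03 g·m⁻²

carbon steel: temperature factor f = -0.054·(17.5) = -0.9450
  SO₂ term: 1.77·67.6^0.52·exp(0.02·78-0.9450) = 29.28
  Sd branch = 0.102·Sd^0.62·e^(0.033·RH+0.04·T) = 96.96 μm/a
  sum: 29.28 + 96.96 → r_corr = 126.2 μm/a
Power-law: D(19) = r_corr · 19^0.523
  D(19) = 126.2 × 19^0.523 = 126.2 × 4.664 = 588.9 μm
  Mass loss = 588.9 μm × 7.85 g/cm³ = 4622 g·m⁻²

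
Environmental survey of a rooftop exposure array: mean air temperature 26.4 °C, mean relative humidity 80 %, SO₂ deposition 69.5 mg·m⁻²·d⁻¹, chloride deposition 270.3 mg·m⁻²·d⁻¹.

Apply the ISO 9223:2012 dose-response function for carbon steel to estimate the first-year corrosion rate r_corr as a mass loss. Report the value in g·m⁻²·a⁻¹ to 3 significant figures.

r_corr = 1.30e+03 g·m⁻²·a⁻¹

carbon steel: temperature factor f = -0.054·(16.4) = -0.8856
  sulphur-dioxide contribution → 32.81 μm/a
  chloride contribution → 132.3 μm/a
  total first-year rate 165.1 μm/a
Convert to mass loss: 165.1 μm/a × 7.85 g/cm³ = 1296 g·m⁻²·a⁻¹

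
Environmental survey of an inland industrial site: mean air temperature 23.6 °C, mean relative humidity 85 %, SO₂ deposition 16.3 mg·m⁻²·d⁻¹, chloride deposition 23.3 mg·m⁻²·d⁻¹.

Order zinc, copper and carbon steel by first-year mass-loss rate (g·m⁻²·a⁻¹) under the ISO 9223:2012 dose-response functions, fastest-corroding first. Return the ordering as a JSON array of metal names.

["carbon steel", "copper", "zinc"]

zinc: temperature factor f = -0.071·(13.6) = -0.9656
  Pd branch = 0.0129·Pd^0.44·e^(0.046·RH+f) = 0.8369 μm/a
  Sd branch = 0.0175·Sd^0.57·e^(0.008·RH+0.085·T) = 1.545 μm/a
  sum: 0.8369 + 1.545 → r_corr = 2.382 μm/a
  mass loss = 2.382 μm/a × 7.14 g/cm³ = 17.01 g·m⁻²·a⁻¹
copper: f(T) = -0.080·(T−10) [T>10 °C] = -1.0880
  Pd branch = 0.0053·Pd^0.26·e^(0.059·RH+f) = 0.5558 μm/a
  Cl⁻ term: 0.01025·23.3^0.27·exp(0.036·85+0.049·23.6) = 1.626
  r_corr = 0.5558 + 1.626 = 2.182 μm/a
  mass loss = 2.182 μm/a × 8.96 g/cm³ = 19.55 g·m⁻²·a⁻¹
carbon steel: f(T) = -0.054·(T−10) [T>10 °C] = -0.7344
  Pd branch = 1.77·Pd^0.52·e^(0.02·RH+f) = 19.85 μm/a
  Sd branch = 0.102·Sd^0.62·e^(0.033·RH+0.04·T) = 30.52 μm/a
  sum: 19.85 + 30.52 → r_corr = 50.36 μm/a
  mass loss = 50.36 μm/a × 7.85 g/cm³ = 395.3 g·m⁻²·a⁻¹
Ordering by g·m⁻²·a⁻¹: carbon steel (395) > copper (19.5) > zinc (17)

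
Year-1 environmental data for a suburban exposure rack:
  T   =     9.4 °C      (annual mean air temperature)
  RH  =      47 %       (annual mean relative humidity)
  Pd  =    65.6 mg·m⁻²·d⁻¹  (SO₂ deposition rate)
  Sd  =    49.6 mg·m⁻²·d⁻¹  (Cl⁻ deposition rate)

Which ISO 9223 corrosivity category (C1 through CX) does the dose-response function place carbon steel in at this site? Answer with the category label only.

C3

carbon steel: f(T) = +0.150·(T−10) [T≤10 °C] = -0.0900
  Pd branch = 1.77·Pd^0.52·e^(0.02·RH+f) = 36.47 μm/a
  Sd branch = 0.102·Sd^0.62·e^(0.033·RH+0.04·T) = 7.883 μm/a
  sum: 36.47 + 7.883 → r_corr = 44.35 μm/a
Category bounds: 25…50 μm/a bracket r_corr ⇒ C3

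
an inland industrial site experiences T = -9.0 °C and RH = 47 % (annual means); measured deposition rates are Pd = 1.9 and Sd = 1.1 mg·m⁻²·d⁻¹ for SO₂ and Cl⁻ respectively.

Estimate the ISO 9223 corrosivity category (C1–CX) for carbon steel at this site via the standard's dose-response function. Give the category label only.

carbon steel: temperature factor f = +0.150·(-19.0) = -2.8500
  SO₂ term: 1.77·1.9^0.52·exp(0.02·47-2.8500) = 0.366
  Cl⁻ term: 0.102·1.1^0.62·exp(0.033·47+0.04·-9.0) = 0.356
  sum: 0.366 + 0.356 → r_corr = 0.722 μm/a
0.722 μm/a falls in (0, 1.3] for carbon steel → category C1

C1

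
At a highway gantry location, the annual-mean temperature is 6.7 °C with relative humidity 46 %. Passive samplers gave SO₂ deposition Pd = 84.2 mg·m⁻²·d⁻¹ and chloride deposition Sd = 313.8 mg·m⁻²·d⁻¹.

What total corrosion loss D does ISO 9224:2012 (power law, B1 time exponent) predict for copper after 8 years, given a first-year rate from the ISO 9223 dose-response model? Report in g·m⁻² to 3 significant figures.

copper: f(T) = +0.126·(T−10) [T≤10 °C] = -0.4158
  sulphur-dioxide contribution → 0.1671 μm/a
  chloride contribution → 0.352 μm/a
  ⇒ r_corr(copper) = 0.5191 μm/a
Power-law: D(8) = r_corr · 8^0.667
  D(8) = 0.5191 × 8^0.667 = 0.5191 × 4.003 = 2.078 μm
  Mass loss = 2.078 μm × 8.96 g/cm³ = 18.62 g·m⁻²

D(8) = 18.6 g·m⁻²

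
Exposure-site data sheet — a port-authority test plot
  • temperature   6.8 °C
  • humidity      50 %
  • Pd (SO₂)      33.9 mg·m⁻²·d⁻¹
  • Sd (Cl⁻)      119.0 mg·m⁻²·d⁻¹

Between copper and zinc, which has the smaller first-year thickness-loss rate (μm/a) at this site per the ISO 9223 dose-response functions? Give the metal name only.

copper

copper: f(T) = +0.126·(T−10) [T≤10 °C] = -0.4032
  Pd branch = 0.0053·Pd^0.26·e^(0.059·RH+f) = 0.1691 μm/a
  Sd branch = 0.01025·Sd^0.27·e^(0.036·RH+0.049·T) = 0.3145 μm/a
  r_corr = 0.1691 + 0.3145 = 0.4836 μm/a
zinc: f(T) = +0.038·(T−10) [T≤10 °C] = -0.1216
  SO₂ term: 0.0129·33.9^0.44·exp(0.046·50-0.1216) = 0.537
  Sd branch = 0.0175·Sd^0.57·e^(0.008·RH+0.085·T) = 0.7093 μm/a
  sum: 0.537 + 0.7093 → r_corr = 1.246 μm/a
Ordering by μm/a: zinc (1.25) > copper (0.484)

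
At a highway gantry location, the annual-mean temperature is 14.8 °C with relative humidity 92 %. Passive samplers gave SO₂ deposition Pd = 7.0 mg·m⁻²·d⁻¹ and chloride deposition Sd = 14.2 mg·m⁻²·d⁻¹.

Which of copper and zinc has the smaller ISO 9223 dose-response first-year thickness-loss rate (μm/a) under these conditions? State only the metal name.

copper: T>10 °C ⇒ hinge -0.080·(14.8−10) = -0.3840
  Pd branch = 0.0053·Pd^0.26·e^(0.059·RH+f) = 1.363 μm/a
  Cl⁻ term: 0.01025·14.2^0.27·exp(0.036·92+0.049·14.8) = 1.189
  r_corr = 1.363 + 1.189 = 2.552 μm/a
zinc: temperature factor f = -0.071·(4.8) = -0.3408
  Pd branch = 0.0129·Pd^0.44·e^(0.046·RH+f) = 1.487 μm/a
  Cl⁻ term: 0.0175·14.2^0.57·exp(0.008·92+0.085·14.8) = 0.5832
  r_corr = 1.487 + 0.5832 = 2.07 μm/a
Ordering by μm/a: copper (2.55) > zinc (2.07)

zinc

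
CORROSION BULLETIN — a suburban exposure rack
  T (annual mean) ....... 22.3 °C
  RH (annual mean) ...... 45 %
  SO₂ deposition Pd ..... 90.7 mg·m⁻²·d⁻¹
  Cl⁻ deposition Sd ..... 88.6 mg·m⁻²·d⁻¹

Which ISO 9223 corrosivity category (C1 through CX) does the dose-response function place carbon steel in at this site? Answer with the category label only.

carbon steel: T>10 °C ⇒ hinge -0.054·(22.3−10) = -0.6642
  Pd branch = 1.77·Pd^0.52·e^(0.02·RH+f) = 23.35 μm/a
  Sd branch = 0.102·Sd^0.62·e^(0.033·RH+0.04·T) = 17.71 μm/a
  sum: 23.35 + 17.71 → r_corr = 41.07 μm/a
41.1 μm/a falls in (25, 50] for carbon steel → category C3

C3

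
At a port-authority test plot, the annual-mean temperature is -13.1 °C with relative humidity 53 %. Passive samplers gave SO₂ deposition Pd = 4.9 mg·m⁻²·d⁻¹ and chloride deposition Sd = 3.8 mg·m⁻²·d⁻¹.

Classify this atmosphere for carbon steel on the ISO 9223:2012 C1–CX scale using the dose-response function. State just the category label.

carbon steel: T≤10 °C ⇒ hinge +0.150·(-13.1−10) = -3.4650
  SO₂ term: 1.77·4.9^0.52·exp(0.02·53-3.4650) = 0.3651
  Sd branch = 0.102·Sd^0.62·e^(0.033·RH+0.04·T) = 0.7945 μm/a
  r_corr = 0.3651 + 0.7945 = 1.16 μm/a
1.16 μm/a falls in (0, 1.3] for carbon steel → category C1

C1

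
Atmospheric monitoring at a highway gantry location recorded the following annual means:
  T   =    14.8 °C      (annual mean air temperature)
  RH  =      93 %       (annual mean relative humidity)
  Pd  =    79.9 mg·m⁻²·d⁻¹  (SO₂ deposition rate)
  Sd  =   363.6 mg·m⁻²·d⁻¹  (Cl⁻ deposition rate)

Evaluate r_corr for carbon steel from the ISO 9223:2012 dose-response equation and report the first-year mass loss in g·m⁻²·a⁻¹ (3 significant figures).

carbon steel: f(T) = -0.054·(T−10) [T>10 °C] = -0.2592
  sulphur-dioxide contribution → 85.61 μm/a
  chloride contribution → 153.5 μm/a
  total first-year rate 239.1 μm/a
Convert to mass loss: 239.1 μm/a × 7.85 g/cm³ = 1877 g·m⁻²·a⁻¹

r_corr = 1.88e+03 g·m⁻²·a⁻¹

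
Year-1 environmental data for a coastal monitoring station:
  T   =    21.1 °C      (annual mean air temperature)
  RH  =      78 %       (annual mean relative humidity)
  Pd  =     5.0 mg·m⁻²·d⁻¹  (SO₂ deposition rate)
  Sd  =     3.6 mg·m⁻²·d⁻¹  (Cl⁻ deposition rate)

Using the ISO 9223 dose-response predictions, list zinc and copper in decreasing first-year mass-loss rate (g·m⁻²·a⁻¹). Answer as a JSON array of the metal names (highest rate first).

["copper", "zinc"]

zinc: temperature factor f = -0.071·(11.1) = -0.7881
  Pd branch = 0.0129·Pd^0.44·e^(0.046·RH+f) = 0.4306 μm/a
  Sd branch = 0.0175·Sd^0.57·e^(0.008·RH+0.085·T) = 0.4074 μm/a
  r_corr = 0.4306 + 0.4074 = 0.8381 μm/a
  mass loss = 0.8381 μm/a × 7.14 g/cm³ = 5.984 g·m⁻²·a⁻¹
copper: f(T) = -0.080·(T−10) [T>10 °C] = -0.8880
  SO₂ term: 0.0053·5.0^0.26·exp(0.059·78-0.8880) = 0.3304
  Sd branch = 0.01025·Sd^0.27·e^(0.036·RH+0.049·T) = 0.6752 μm/a
  sum: 0.3304 + 0.6752 → r_corr = 1.006 μm/a
  mass loss = 1.006 μm/a × 8.96 g/cm³ = 9.01 g·m⁻²·a⁻¹
Ordering by g·m⁻²·a⁻¹: copper (9.01) > zinc (5.98)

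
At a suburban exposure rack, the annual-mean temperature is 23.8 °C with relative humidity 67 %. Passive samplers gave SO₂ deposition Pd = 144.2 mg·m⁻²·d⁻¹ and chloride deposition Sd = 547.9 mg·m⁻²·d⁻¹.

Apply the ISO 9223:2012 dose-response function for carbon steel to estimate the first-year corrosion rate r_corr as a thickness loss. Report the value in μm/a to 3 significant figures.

r_corr = 163 μm/a

carbon steel: T>10 °C ⇒ hinge -0.054·(23.8−10) = -0.7452
  SO₂ term: 1.77·144.2^0.52·exp(0.02·67-0.7452) = 42.56
  Cl⁻ term: 0.102·547.9^0.62·exp(0.033·67+0.04·23.8) = 120.3
  r_corr = 42.56 + 120.3 = 162.9 μm/a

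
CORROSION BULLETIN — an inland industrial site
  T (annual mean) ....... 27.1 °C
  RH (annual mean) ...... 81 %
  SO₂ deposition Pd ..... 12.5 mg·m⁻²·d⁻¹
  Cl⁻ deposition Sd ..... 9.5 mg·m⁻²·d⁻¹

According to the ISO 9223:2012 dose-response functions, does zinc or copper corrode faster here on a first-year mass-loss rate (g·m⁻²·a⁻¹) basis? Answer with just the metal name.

zinc: f(T) = -0.071·(T−10) [T>10 °C] = -1.2141
  sulphur-dioxide contribution → 0.4832 μm/a
  chloride contribution → 1.208 μm/a
  total first-year rate 1.691 μm/a
  mass loss = 1.691 μm/a × 7.14 g/cm³ = 12.08 g·m⁻²·a⁻¹
copper: T>10 °C ⇒ hinge -0.080·(27.1−10) = -1.3680
  sulphur-dioxide contribution → 0.3096 μm/a
  chloride contribution → 1.312 μm/a
  total first-year rate 1.621 μm/a
  mass loss = 1.621 μm/a × 8.96 g/cm³ = 14.53 g·m⁻²·a⁻¹
Ordering by g·m⁻²·a⁻¹: copper (14.5) > zinc (12.1)

copper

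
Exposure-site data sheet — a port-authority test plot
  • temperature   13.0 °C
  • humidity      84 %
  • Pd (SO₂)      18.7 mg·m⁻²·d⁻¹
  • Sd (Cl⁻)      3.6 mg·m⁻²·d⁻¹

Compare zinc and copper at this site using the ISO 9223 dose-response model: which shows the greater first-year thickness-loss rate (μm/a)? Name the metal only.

zinc

zinc: f(T) = -0.071·(T−10) [T>10 °C] = -0.2130
  SO₂ term: 0.0129·18.7^0.44·exp(0.046·84-0.2130) = 1.802
  Sd branch = 0.0175·Sd^0.57·e^(0.008·RH+0.085·T) = 0.2147 μm/a
  r_corr = 1.802 + 0.2147 = 2.017 μm/a
copper: f(T) = -0.080·(T−10) [T>10 °C] = -0.2400
  Pd branch = 0.0053·Pd^0.26·e^(0.059·RH+f) = 1.268 μm/a
  Cl⁻ term: 0.01025·3.6^0.27·exp(0.036·84+0.049·13.0) = 0.5635
  r_corr = 1.268 + 0.5635 = 1.831 μm/a
Ordering by μm/a: zinc (2.02) > copper (1.83)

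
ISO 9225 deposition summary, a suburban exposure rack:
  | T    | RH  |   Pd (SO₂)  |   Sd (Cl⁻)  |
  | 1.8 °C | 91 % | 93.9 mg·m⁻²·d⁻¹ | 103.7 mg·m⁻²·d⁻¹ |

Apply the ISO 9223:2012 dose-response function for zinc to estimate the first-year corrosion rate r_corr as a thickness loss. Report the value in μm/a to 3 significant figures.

r_corr = 5.18 μm/a

zinc: T≤10 °C ⇒ hinge +0.038·(1.8−10) = -0.3116
  Pd branch = 0.0129·Pd^0.44·e^(0.046·RH+f) = 4.583 μm/a
  Cl⁻ term: 0.0175·103.7^0.57·exp(0.008·91+0.085·1.8) = 0.5952
  r_corr = 4.583 + 0.5952 = 5.179 μm/a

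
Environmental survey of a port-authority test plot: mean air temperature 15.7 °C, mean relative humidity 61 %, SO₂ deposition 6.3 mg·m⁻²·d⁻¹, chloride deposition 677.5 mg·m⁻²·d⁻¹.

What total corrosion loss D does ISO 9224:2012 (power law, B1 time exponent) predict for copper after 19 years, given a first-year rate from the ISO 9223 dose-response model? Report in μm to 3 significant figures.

D(19) = 9.65 μm

copper: f(T) = -0.080·(T−10) [T>10 °C] = -0.4560
  sulphur-dioxide contribution → 0.1982 μm/a
  chloride contribution → 1.156 μm/a
  ⇒ r_corr(copper) = 1.354 μm/a
Power-law: D(19) = r_corr · 19^0.667
  D(19) = 1.354 × 19^0.667 = 1.354 × 7.127 = 9.65 μm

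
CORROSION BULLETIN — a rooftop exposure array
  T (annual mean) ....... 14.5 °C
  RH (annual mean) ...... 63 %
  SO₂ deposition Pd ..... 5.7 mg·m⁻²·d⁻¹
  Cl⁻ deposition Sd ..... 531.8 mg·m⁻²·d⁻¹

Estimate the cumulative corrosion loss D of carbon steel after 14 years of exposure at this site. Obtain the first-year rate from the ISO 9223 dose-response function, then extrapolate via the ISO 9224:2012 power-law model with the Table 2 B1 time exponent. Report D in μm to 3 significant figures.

carbon steel: T>10 °C ⇒ hinge -0.054·(14.5−10) = -0.2430
  SO₂ term: 1.77·5.7^0.52·exp(0.02·63-0.2430) = 12.1
  Cl⁻ term: 0.102·531.8^0.62·exp(0.033·63+0.04·14.5) = 71.34
  sum: 12.1 + 71.34 → r_corr = 83.44 μm/a
Long-term exponent b (ISO 9224 Table 2, B1) = 0.523
  D(14) = 83.44 × 14^0.523 = 83.44 × 3.976 = 331.7 μm

D(14) = 332 μm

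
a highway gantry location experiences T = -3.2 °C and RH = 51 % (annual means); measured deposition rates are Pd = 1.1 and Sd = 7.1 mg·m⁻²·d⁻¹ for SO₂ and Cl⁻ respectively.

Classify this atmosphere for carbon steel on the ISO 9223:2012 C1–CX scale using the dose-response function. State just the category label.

C2

carbon steel: T≤10 °C ⇒ hinge +0.150·(-3.2−10) = -1.9800
  sulphur-dioxide contribution → 0.7122 μm/a
  chloride contribution → 1.628 μm/a
  total first-year rate 2.34 μm/a
2.34 μm/a falls in (1.3, 25] for carbon steel → category C2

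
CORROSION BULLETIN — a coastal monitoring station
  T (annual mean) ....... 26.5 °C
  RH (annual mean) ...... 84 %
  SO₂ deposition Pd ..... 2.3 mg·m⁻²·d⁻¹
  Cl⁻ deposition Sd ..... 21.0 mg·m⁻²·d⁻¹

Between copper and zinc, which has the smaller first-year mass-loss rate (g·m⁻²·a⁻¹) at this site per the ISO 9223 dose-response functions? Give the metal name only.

copper: temperature factor f = -0.080·(16.5) = -1.3200
  SO₂ term: 0.0053·2.3^0.26·exp(0.059·84-1.3200) = 0.2497
  Sd branch = 0.01025·Sd^0.27·e^(0.036·RH+0.049·T) = 1.758 μm/a
  r_corr = 0.2497 + 1.758 = 2.007 μm/a
  mass loss = 2.007 μm/a × 8.96 g/cm³ = 17.99 g·m⁻²·a⁻¹
zinc: f(T) = -0.071·(T−10) [T>10 °C] = -1.1715
  Pd branch = 0.0129·Pd^0.44·e^(0.046·RH+f) = 0.2748 μm/a
  Cl⁻ term: 0.0175·21.0^0.57·exp(0.008·84+0.085·26.5) = 1.848
  r_corr = 0.2748 + 1.848 = 2.123 μm/a
  mass loss = 2.123 μm/a × 7.14 g/cm³ = 15.16 g·m⁻²·a⁻¹
Ordering by g·m⁻²·a⁻¹: copper (18) > zinc (15.2)

zinc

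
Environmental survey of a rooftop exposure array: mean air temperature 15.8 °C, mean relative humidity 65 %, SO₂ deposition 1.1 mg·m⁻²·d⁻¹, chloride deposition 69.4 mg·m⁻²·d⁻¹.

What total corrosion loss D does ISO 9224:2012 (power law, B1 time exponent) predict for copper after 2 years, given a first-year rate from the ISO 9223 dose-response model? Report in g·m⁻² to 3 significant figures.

D(2) = 12.6 g·m⁻²

copper: temperature factor f = -0.080·(5.8) = -0.4640
  Pd branch = 0.0053·Pd^0.26·e^(0.059·RH+f) = 0.1581 μm/a
  Sd branch = 0.01025·Sd^0.27·e^(0.036·RH+0.049·T) = 0.7251 μm/a
  r_corr = 0.1581 + 0.7251 = 0.8832 μm/a
Long-term exponent b (ISO 9224 Table 2, B1) = 0.667
  D(2) = 0.8832 × 2^0.667 = 0.8832 × 1.588 = 1.402 μm
  Mass loss = 1.402 μm × 8.96 g/cm³ = 12.56 g·m⁻²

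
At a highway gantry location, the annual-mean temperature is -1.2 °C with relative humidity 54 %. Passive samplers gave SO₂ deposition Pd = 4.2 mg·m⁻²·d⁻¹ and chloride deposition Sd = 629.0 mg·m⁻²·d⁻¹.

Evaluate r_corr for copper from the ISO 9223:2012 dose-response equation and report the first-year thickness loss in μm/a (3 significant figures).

copper: temperature factor f = +0.126·(-11.2) = -1.4112
  Pd branch = 0.0053·Pd^0.26·e^(0.059·RH+f) = 0.04541 μm/a
  Sd branch = 0.01025·Sd^0.27·e^(0.036·RH+0.049·T) = 0.3847 μm/a
  r_corr = 0.04541 + 0.3847 = 0.4301 μm/a

r_corr = 0.430 μm/a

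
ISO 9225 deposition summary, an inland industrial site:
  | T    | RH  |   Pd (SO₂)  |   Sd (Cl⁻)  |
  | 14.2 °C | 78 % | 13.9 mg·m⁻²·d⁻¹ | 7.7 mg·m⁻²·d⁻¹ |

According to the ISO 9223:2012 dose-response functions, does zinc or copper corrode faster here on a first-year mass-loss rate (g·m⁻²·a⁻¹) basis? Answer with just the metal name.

copper

zinc: f(T) = -0.071·(T−10) [T>10 °C] = -0.2982
  SO₂ term: 0.0129·13.9^0.44·exp(0.046·78-0.2982) = 1.102
  Cl⁻ term: 0.0175·7.7^0.57·exp(0.008·78+0.085·14.2) = 0.3496
  sum: 1.102 + 0.3496 → r_corr = 1.452 μm/a
  mass loss = 1.452 μm/a × 7.14 g/cm³ = 10.37 g·m⁻²·a⁻¹
copper: T>10 °C ⇒ hinge -0.080·(14.2−10) = -0.3360
  Pd branch = 0.0053·Pd^0.26·e^(0.059·RH+f) = 0.7484 μm/a
  Sd branch = 0.01025·Sd^0.27·e^(0.036·RH+0.049·T) = 0.5912 μm/a
  r_corr = 0.7484 + 0.5912 = 1.34 μm/a
  mass loss = 1.34 μm/a × 8.96 g/cm³ = 12 g·m⁻²·a⁻¹
Ordering by g·m⁻²·a⁻¹: copper (12) > zinc (10.4)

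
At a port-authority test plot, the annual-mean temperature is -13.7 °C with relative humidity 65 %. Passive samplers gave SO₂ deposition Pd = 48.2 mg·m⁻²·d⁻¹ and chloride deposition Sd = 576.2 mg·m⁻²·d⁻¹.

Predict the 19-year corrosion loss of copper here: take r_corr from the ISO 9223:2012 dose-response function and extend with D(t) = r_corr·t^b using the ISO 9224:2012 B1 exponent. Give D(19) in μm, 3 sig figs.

copper: temperature factor f = +0.126·(-23.7) = -2.9862
  SO₂ term: 0.0053·48.2^0.26·exp(0.059·65-2.9862) = 0.03392
  Sd branch = 0.01025·Sd^0.27·e^(0.036·RH+0.049·T) = 0.3025 μm/a
  sum: 0.03392 + 0.3025 → r_corr = 0.3365 μm/a
ISO 9224: D(t) = r_corr · t^b with b = 0.667 (copper, B1)
  D(19) = 0.3365 × 19^0.667 = 0.3365 × 7.127 = 2.398 μm

D(19) = 2.40 μm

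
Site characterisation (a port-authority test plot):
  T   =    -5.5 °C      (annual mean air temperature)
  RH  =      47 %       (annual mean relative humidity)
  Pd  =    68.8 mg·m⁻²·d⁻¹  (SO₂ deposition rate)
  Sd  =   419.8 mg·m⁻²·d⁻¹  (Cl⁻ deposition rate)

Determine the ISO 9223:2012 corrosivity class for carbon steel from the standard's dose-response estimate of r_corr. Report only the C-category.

C2

carbon steel: temperature factor f = +0.150·(-15.5) = -2.3250
  Pd branch = 1.77·Pd^0.52·e^(0.02·RH+f) = 4 μm/a
  Cl⁻ term: 0.102·419.8^0.62·exp(0.033·47+0.04·-5.5) = 16.33
  sum: 4 + 16.33 → r_corr = 20.33 μm/a
Category bounds: 1.3…25 μm/a bracket r_corr ⇒ C2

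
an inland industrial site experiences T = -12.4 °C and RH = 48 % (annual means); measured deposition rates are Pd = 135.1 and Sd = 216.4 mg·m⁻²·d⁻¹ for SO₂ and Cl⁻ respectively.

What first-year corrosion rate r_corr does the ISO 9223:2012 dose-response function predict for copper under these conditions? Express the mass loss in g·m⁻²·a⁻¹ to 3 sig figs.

copper: temperature factor f = +0.126·(-22.4) = -2.8224
  sulphur-dioxide contribution → 0.01916 μm/a
  chloride contribution → 0.1342 μm/a
  total first-year rate 0.1534 μm/a
Convert to mass loss: 0.1534 μm/a × 8.96 g/cm³ = 1.374 g·m⁻²·a⁻¹

r_corr = 1.37 g·m⁻²·a⁻¹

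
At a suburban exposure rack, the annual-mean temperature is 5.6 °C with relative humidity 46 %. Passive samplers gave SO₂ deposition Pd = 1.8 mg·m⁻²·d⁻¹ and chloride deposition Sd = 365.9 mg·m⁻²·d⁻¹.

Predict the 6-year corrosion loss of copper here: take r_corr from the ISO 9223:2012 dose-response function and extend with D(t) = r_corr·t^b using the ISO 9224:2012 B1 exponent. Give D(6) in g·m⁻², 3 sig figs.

copper: temperature factor f = +0.126·(-4.4) = -0.5544
  sulphur-dioxide contribution → 0.05352 μm/a
  chloride contribution → 0.3477 μm/a
  total first-year rate 0.4012 μm/a
ISO 9224: D(t) = r_corr · t^b with b = 0.667 (copper, B1)
  D(6) = 0.4012 × 6^0.667 = 0.4012 × 3.304 = 1.326 μm
  Mass loss = 1.326 μm × 8.96 g/cm³ = 11.88 g·m⁻²

D(6) = 11.9 g·m⁻²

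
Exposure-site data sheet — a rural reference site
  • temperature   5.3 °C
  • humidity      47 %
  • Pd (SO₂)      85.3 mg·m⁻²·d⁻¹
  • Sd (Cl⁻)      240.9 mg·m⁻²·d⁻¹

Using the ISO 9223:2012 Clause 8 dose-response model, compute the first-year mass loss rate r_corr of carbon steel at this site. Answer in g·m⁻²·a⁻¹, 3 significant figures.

r_corr = 317 g·m⁻²·a⁻¹

carbon steel: T≤10 °C ⇒ hinge +0.150·(5.3−10) = -0.7050
  SO₂ term: 1.77·85.3^0.52·exp(0.02·47-0.7050) = 22.6
  Sd branch = 0.102·Sd^0.62·e^(0.033·RH+0.04·T) = 17.82 μm/a
  sum: 22.6 + 17.82 → r_corr = 40.42 μm/a
Convert to mass loss: 40.42 μm/a × 7.85 g/cm³ = 317.3 g·m⁻²·a⁻¹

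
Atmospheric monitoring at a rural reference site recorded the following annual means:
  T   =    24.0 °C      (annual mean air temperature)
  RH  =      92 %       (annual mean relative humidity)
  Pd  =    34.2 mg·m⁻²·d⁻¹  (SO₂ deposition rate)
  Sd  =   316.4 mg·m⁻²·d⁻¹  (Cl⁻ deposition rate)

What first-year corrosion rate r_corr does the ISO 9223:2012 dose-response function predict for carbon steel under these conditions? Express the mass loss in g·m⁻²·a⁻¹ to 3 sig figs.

r_corr = 1.80e+03 g·m⁻²·a⁻¹

carbon steel: temperature factor f = -0.054·(14.0) = -0.7560
  SO₂ term: 1.77·34.2^0.52·exp(0.02·92-0.7560) = 32.84
  Cl⁻ term: 0.102·316.4^0.62·exp(0.033·92+0.04·24.0) = 196.9
  sum: 32.84 + 196.9 → r_corr = 229.7 μm/a
Convert to mass loss: 229.7 μm/a × 7.85 g/cm³ = 1803 g·m⁻²·a⁻¹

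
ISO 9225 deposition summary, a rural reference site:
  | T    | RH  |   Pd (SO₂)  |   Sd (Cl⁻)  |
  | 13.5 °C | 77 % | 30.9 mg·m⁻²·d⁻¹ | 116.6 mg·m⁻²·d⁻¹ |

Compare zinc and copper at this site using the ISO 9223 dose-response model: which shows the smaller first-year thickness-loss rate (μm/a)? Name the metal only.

copper

zinc: f(T) = -0.071·(T−10) [T>10 °C] = -0.2485
  Pd branch = 0.0129·Pd^0.44·e^(0.046·RH+f) = 1.572 μm/a
  Cl⁻ term: 0.0175·116.6^0.57·exp(0.008·77+0.085·13.5) = 1.538
  sum: 1.572 + 1.538 → r_corr = 3.11 μm/a
copper: T>10 °C ⇒ hinge -0.080·(13.5−10) = -0.2800
  Pd branch = 0.0053·Pd^0.26·e^(0.059·RH+f) = 0.9185 μm/a
  Sd branch = 0.01025·Sd^0.27·e^(0.036·RH+0.049·T) = 1.148 μm/a
  sum: 0.9185 + 1.148 → r_corr = 2.066 μm/a
Ordering by μm/a: zinc (3.11) > copper (2.07)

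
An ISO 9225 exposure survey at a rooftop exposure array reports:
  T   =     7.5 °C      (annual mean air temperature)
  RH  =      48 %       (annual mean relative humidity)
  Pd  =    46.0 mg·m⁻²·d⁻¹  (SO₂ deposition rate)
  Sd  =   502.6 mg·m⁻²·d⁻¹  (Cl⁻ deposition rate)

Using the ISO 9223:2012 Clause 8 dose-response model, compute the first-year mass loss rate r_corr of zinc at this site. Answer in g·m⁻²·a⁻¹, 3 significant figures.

r_corr = 16.1 g·m⁻²·a⁻¹

zinc: T≤10 °C ⇒ hinge +0.038·(7.5−10) = -0.0950
  sulphur-dioxide contribution → 0.5753 μm/a
  chloride contribution → 1.684 μm/a
  total first-year rate 2.259 μm/a
Convert to mass loss: 2.259 μm/a × 7.14 g/cm³ = 16.13 g·m⁻²·a⁻¹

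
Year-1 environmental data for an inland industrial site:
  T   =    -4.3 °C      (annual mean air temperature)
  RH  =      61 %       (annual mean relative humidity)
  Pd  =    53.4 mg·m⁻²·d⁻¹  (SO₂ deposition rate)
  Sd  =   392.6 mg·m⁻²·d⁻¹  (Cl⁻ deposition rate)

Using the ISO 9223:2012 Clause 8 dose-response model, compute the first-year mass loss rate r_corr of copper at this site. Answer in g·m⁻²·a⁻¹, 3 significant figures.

copper: f(T) = +0.126·(T−10) [T≤10 °C] = -1.8018
  SO₂ term: 0.0053·53.4^0.26·exp(0.059·61-1.8018) = 0.08994
  Cl⁻ term: 0.01025·392.6^0.27·exp(0.036·61+0.049·-4.3) = 0.3744
  r_corr = 0.08994 + 0.3744 = 0.4643 μm/a
Convert to mass loss: 0.4643 μm/a × 8.96 g/cm³ = 4.16 g·m⁻²·a⁻¹

r_corr = 4.16 g·m⁻²·a⁻¹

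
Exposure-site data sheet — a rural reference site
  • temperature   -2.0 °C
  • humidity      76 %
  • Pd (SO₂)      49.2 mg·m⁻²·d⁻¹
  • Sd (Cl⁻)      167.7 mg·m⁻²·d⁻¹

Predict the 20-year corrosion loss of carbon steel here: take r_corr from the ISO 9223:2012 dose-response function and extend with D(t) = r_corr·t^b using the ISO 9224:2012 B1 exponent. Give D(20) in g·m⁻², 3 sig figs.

D(20) = 1.42e+03 g·m⁻²

carbon steel: temperature factor f = +0.150·(-12.0) = -1.8000
  Pd branch = 1.77·Pd^0.52·e^(0.02·RH+f) = 10.14 μm/a
  Cl⁻ term: 0.102·167.7^0.62·exp(0.033·76+0.04·-2.0) = 27.69
  r_corr = 10.14 + 27.69 = 37.83 μm/a
Long-term exponent b (ISO 9224 Table 2, B1) = 0.523
  D(20) = 37.83 × 20^0.523 = 37.83 × 4.791 = 181.3 μm
  Mass loss = 181.3 μm × 7.85 g/cm³ = 1423 g·m⁻²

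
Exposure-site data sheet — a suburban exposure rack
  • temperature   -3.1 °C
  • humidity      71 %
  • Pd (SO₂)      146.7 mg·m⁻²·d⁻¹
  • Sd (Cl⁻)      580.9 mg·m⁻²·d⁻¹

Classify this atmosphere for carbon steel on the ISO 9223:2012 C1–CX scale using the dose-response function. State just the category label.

C4

carbon steel: T≤10 °C ⇒ hinge +0.150·(-3.1−10) = -1.9650
  SO₂ term: 1.77·146.7^0.52·exp(0.02·71-1.9650) = 13.73
  Sd branch = 0.102·Sd^0.62·e^(0.033·RH+0.04·T) = 48.53 μm/a
  r_corr = 13.73 + 48.53 = 62.27 μm/a
Category bounds: 50…80 μm/a bracket r_corr ⇒ C4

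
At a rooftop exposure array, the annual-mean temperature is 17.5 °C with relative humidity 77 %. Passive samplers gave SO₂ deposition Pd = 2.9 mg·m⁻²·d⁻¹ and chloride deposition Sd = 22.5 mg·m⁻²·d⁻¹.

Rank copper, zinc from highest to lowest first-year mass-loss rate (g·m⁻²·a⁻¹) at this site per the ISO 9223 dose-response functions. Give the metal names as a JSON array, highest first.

copper: f(T) = -0.080·(T−10) [T>10 °C] = -0.6000
  Pd branch = 0.0053·Pd^0.26·e^(0.059·RH+f) = 0.3605 μm/a
  Cl⁻ term: 0.01025·22.5^0.27·exp(0.036·77+0.049·17.5) = 0.8955
  r_corr = 0.3605 + 0.8955 = 1.256 μm/a
  mass loss = 1.256 μm/a × 8.96 g/cm³ = 11.25 g·m⁻²·a⁻¹
zinc: f(T) = -0.071·(T−10) [T>10 °C] = -0.5325
  SO₂ term: 0.0129·2.9^0.44·exp(0.046·77-0.5325) = 0.4179
  Sd branch = 0.0175·Sd^0.57·e^(0.008·RH+0.085·T) = 0.8459 μm/a
  sum: 0.4179 + 0.8459 → r_corr = 1.264 μm/a
  mass loss = 1.264 μm/a × 7.14 g/cm³ = 9.023 g·m⁻²·a⁻¹
Ordering by g·m⁻²·a⁻¹: copper (11.3) > zinc (9.02)

["copper", "zinc"]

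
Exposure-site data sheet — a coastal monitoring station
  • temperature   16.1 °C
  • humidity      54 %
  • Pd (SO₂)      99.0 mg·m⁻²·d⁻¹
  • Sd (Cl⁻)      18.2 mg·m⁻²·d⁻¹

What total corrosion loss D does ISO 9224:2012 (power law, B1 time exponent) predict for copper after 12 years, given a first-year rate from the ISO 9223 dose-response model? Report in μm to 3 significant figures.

copper: temperature factor f = -0.080·(6.1) = -0.4880
  SO₂ term: 0.0053·99.0^0.26·exp(0.059·54-0.4880) = 0.2599
  Cl⁻ term: 0.01025·18.2^0.27·exp(0.036·54+0.049·16.1) = 0.345
  sum: 0.2599 + 0.345 → r_corr = 0.6049 μm/a
Power-law: D(12) = r_corr · 12^0.667
  D(12) = 0.6049 × 12^0.667 = 0.6049 × 5.246 = 3.173 μm

D(12) = 3.17 μm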